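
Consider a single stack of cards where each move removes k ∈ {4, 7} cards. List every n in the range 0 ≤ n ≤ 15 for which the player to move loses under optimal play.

Grundy values for subtraction set {4, 7}:
k:     0  1  2  3  4  5  6  7  8  9 10 11 12 13 14 15
g(k):  0  0  0  0  1  1  1  1  2  2  2  0  0  0  0  1
The P-positions (g = 0) in 0..15 are 0, 1, 2, 3, 11, 12, 13, 14.

0, 1, 2, 3, 11, 12, 13, 14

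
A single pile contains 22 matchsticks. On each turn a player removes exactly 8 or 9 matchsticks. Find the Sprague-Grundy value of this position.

0

Build the Grundy sequence with g(k) = mex{g(k−s) : s ∈ {8, 9}, s ≤ k}:
k:     0  1  2  3  4  5  6  7  8  9 10 11 12 13 14 15 16 17 18 19 20 21 22
g(k):  0  0  0  0  0  0  0  0  1  1  1  1  1  1  1  1  2  0  0  0  0  0  0
So g(22) = 0.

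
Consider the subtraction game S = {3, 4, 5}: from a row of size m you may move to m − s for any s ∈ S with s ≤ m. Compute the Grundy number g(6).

2

Compute g(0), g(1), … for moves {3, 4, 5}:
g(0) = mex{} = 0
g(1) = mex{} = 0
g(2) = mex{} = 0
g(3) = mex{0} = 1
g(4) = mex{0} = 1
g(5) = mex{0} = 1
g(6) = mex{0,1} = 2
So g(6) = 2.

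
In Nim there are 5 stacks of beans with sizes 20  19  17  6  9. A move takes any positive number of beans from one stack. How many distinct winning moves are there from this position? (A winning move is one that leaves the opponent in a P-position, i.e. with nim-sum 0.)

Nim-sum: 20 ^ 19 ^ 17 ^ 6 ^ 9 = 25.
The overall nim-sum is X = 25. A stack of size p has a winning move iff p XOR X < p (reduce it to p XOR X).
  20: 20 XOR 25 = 13 < 20 — winning move (to 13).
  19: 19 XOR 25 = 10 < 19 — winning move (to 10).
  17: 17 XOR 25 = 8 < 17 — winning move (to 8).
  6: 6 XOR 25 = 31 ≥ 6 — no move.
  9: 9 XOR 25 = 16 ≥ 9 — no move.
That gives 3 winning moves.

3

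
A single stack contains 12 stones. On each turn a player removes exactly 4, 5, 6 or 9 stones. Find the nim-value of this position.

Grundy values for subtraction set {4, 5, 6, 9}:
g(0) = mex{} = 0
g(1) = mex{} = 0
g(2) = mex{} = 0
g(3) = mex{} = 0
g(4) = mex{0} = 1
g(5) = mex{0} = 1
g(6) = mex{0} = 1
g(7) = mex{0} = 1
g(8) = mex{0,1} = 2
g(9) = mex{0,1} = 2
g(10) = mex{0,1} = 2
g(11) = mex{0,1} = 2
g(12) = mex{0,1,2} = 3
So g(12) = 3.

3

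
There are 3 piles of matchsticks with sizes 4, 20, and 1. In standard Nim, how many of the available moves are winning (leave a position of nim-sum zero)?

1

Bitwise XOR of the heap sizes:
  00100  (4)
  10100  (20)
  00001  (1)
  -----
  10001  (17)
The overall nim-sum is X = 17. A pile of size p has a winning move iff p XOR X < p (reduce it to p XOR X).
  4: 4 XOR 17 = 21 ≥ 4 — no move.
  20: 20 XOR 17 = 5 < 20 — winning move (to 5).
  1: 1 XOR 17 = 16 ≥ 1 — no move.
That gives 1 winning move.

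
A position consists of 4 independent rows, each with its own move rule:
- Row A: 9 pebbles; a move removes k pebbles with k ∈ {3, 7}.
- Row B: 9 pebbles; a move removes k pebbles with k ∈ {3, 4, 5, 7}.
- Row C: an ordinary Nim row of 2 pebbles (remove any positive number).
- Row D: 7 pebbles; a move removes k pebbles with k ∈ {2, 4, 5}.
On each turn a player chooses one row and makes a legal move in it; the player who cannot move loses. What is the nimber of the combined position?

0

Grundy values for row A (subtraction set {3, 7}):
g(0) = mex{} = 0
g(1) = mex{} = 0
g(2) = mex{} = 0
g(3) = mex{0} = 1
g(4) = mex{0} = 1
g(5) = mex{0} = 1
g(6) = mex{1} = 0
g(7) = mex{0,1} = 2
g(8) = mex{0,1} = 2
g(9) = mex{0} = 1
So g(9) = 1.
Build the Grundy sequence for row B with g(k) = mex{g(k−s) : s ∈ {3, 4, 5, 7}, s ≤ k}:
g(0) = mex{} = 0
g(1) = mex{} = 0
g(2) = mex{} = 0
g(3) = mex{0} = 1
g(4) = mex{0} = 1
g(5) = mex{0} = 1
g(6) = mex{0,1} = 2
g(7) = mex{0,1} = 2
g(8) = mex{0,1} = 2
g(9) = mex{0,1,2} = 3
So g(9) = 3.
Row C is a plain Nim row of size 2, so its Grundy value is 2.
For row D, compute g(0), g(1), … with moves {2, 4, 5}:
k:     0  1  2  3  4  5  6  7
g(k):  0  0  1  1  2  2  3  0
So g(7) = 0.
The value of a disjunctive sum is the nim-sum of the parts.
Combined value = 1 ⊕ 3 ⊕ 2 ⊕ 0 = 0.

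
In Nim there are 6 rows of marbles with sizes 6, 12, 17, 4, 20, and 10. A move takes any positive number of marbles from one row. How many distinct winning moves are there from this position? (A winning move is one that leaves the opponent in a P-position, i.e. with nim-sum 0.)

Bitwise XOR of the heap sizes:
  00110  (6)
  01100  (12)
  10001  (17)
  00100  (4)
  10100  (20)
  01010  (10)
  -----
  00001  (1)
The overall nim-sum is X = 1. A row of size p has a winning move iff p XOR X < p (reduce it to p XOR X).
  6: 6 XOR 1 = 7 ≥ 6 — no move.
  12: 12 XOR 1 = 13 ≥ 12 — no move.
  17: 17 XOR 1 = 16 < 17 — winning move (to 16).
  4: 4 XOR 1 = 5 ≥ 4 — no move.
  20: 20 XOR 1 = 21 ≥ 20 — no move.
  10: 10 XOR 1 = 11 ≥ 10 — no move.
That gives 1 winning move.

1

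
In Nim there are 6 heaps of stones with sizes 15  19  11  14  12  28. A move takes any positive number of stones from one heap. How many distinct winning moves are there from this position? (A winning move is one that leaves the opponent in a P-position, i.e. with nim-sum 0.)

5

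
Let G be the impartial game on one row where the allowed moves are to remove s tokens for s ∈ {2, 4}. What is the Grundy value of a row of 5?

Compute g(0), g(1), … for moves {2, 4}:
g(0) = mex{} = 0
g(1) = mex{} = 0
g(2) = mex{0} = 1
g(3) = mex{0} = 1
g(4) = mex{0,1} = 2
g(5) = mex{0,1} = 2
So g(5) = 2.

2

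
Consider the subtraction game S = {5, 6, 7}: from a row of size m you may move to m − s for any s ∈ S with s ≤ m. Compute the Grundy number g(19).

Compute g(0), g(1), … for moves {5, 6, 7}:
k:     0  1  2  3  4  5  6  7  8  9 10 11 12 13 14 15 16 17 18 19
g(k):  0  0  0  0  0  1  1  1  1  1  2  2  0  0  0  0  0  1  1  1
So g(19) = 1.

1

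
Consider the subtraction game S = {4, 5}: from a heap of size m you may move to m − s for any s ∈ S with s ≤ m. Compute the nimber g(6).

1

Compute g(0), g(1), … for moves {4, 5}:
k:     0  1  2  3  4  5  6
g(k):  0  0  0  0  1  1  1
So g(6) = 1.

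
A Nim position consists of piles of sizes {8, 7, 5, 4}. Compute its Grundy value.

Compute the nim-sum pairwise:
8 XOR 7 = 15
15 XOR 5 = 10
10 XOR 4 = 14

14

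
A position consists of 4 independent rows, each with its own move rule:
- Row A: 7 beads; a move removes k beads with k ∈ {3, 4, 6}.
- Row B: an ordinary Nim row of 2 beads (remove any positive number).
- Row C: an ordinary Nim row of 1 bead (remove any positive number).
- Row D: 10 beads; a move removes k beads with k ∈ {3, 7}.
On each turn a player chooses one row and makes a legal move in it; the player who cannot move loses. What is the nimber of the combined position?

For row A, compute g(0), g(1), … with moves {3, 4, 6}:
g(0) = mex{} = 0
g(1) = mex{} = 0
g(2) = mex{} = 0
g(3) = mex{0} = 1
g(4) = mex{0} = 1
g(5) = mex{0} = 1
g(6) = mex{0,1} = 2
g(7) = mex{0,1} = 2
So g(7) = 2.
Row B is a plain Nim row of size 2, so its Grundy value is 2.
Row C is a plain Nim row of size 1, so its Grundy value is 1.
Grundy values for row D (subtraction set {3, 7}):
k:     0  1  2  3  4  5  6  7  8  9 10
g(k):  0  0  0  1  1  1  0  2  2  1  0
So g(10) = 0.
By the Sprague-Grundy theorem, the Grundy value of a sum of independent games is the XOR of the component values.
Combined value = 2 ⊕ 2 ⊕ 1 ⊕ 0 = 1.

1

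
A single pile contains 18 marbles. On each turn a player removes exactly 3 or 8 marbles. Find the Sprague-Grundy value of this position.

0

Compute g(0), g(1), … for moves {3, 8}:
k:     0  1  2  3  4  5  6  7  8  9 10 11 12 13 14 15 16 17 18
g(k):  0  0  0  1  1  1  0  0  2  1  1  0  0  0  1  1  1  0  0
So g(18) = 0.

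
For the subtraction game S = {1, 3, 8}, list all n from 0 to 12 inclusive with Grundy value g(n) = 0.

0, 2, 4, 6, 11

Build the Grundy sequence with g(k) = mex{g(k−s) : s ∈ {1, 3, 8}, s ≤ k}:
g(0) = mex{} = 0
g(1) = mex{0} = 1
g(2) = mex{1} = 0
g(3) = mex{0} = 1
g(4) = mex{1} = 0
g(5) = mex{0} = 1
g(6) = mex{1} = 0
g(7) = mex{0} = 1
g(8) = mex{0,1} = 2
g(9) = mex{0,1,2} = 3
g(10) = mex{0,1,3} = 2
g(11) = mex{1,2} = 0
g(12) = mex{0,3} = 1
The P-positions (g = 0) in 0..12 are 0, 2, 4, 6, 11.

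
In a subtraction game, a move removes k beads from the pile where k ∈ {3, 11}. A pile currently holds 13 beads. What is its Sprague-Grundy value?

2

Grundy values for subtraction set {3, 11}:
k:     0  1  2  3  4  5  6  7  8  9 10 11 12 13
g(k):  0  0  0  1  1  1  0  0  0  1  1  1  2  2
So g(13) = 2.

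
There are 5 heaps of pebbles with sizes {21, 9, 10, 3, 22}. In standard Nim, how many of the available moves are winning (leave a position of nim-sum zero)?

In binary:
  10101  (21)
  01001  (9)
  01010  (10)
  00011  (3)
  10110  (22)
  -----
  00011  (3)
The overall nim-sum is X = 3. A heap of size p has a winning move iff p XOR X < p (reduce it to p XOR X).
  21: 21 XOR 3 = 22 ≥ 21 — no move.
  9: 9 XOR 3 = 10 ≥ 9 — no move.
  10: 10 XOR 3 = 9 < 10 — winning move (to 9).
  3: 3 XOR 3 = 0 < 3 — winning move (to 0).
  22: 22 XOR 3 = 21 < 22 — winning move (to 21).
That gives 3 winning moves.

3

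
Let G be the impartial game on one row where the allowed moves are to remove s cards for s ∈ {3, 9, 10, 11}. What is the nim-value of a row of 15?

3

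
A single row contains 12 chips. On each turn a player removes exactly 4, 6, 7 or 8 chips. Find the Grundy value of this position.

0

Grundy values for subtraction set {4, 6, 7, 8}:
g(0) = mex{} = 0
g(1) = mex{} = 0
g(2) = mex{} = 0
g(3) = mex{} = 0
g(4) = mex{0} = 1
g(5) = mex{0} = 1
g(6) = mex{0} = 1
g(7) = mex{0} = 1
g(8) = mex{0,1} = 2
g(9) = mex{0,1} = 2
g(10) = mex{0,1} = 2
g(11) = mex{0,1} = 2
g(12) = mex{1,2} = 0
So g(12) = 0.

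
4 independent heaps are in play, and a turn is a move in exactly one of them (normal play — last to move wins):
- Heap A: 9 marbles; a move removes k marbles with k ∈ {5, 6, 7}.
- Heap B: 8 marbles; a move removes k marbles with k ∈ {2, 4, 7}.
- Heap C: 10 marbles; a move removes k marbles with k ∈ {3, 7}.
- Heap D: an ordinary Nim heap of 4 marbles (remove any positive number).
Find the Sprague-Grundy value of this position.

Build the Grundy sequence for heap A with g(k) = mex{g(k−s) : s ∈ {5, 6, 7}, s ≤ k}:
g(0) = mex{} = 0
g(1) = mex{} = 0
g(2) = mex{} = 0
g(3) = mex{} = 0
g(4) = mex{} = 0
g(5) = mex{0} = 1
g(6) = mex{0} = 1
g(7) = mex{0} = 1
g(8) = mex{0} = 1
g(9) = mex{0} = 1
So g(9) = 1.
Build the Grundy sequence for heap B with g(k) = mex{g(k−s) : s ∈ {2, 4, 7}, s ≤ k}:
g(0) = mex{} = 0
g(1) = mex{} = 0
g(2) = mex{0} = 1
g(3) = mex{0} = 1
g(4) = mex{0,1} = 2
g(5) = mex{0,1} = 2
g(6) = mex{1,2} = 0
g(7) = mex{0,1,2} = 3
g(8) = mex{0,2} = 1
So g(8) = 1.
Grundy values for heap C (subtraction set {3, 7}):
g(0) = mex{} = 0
g(1) = mex{} = 0
g(2) = mex{} = 0
g(3) = mex{0} = 1
g(4) = mex{0} = 1
g(5) = mex{0} = 1
g(6) = mex{1} = 0
g(7) = mex{0,1} = 2
g(8) = mex{0,1} = 2
g(9) = mex{0} = 1
g(10) = mex{1,2} = 0
So g(10) = 0.
Heap D is a plain Nim heap of size 4, so its Grundy value is 4.
By the Sprague-Grundy theorem, the Grundy value of a sum of independent games is the XOR of the component values.
Combined value = 1 XOR 1 XOR 0 XOR 4 = 4.

4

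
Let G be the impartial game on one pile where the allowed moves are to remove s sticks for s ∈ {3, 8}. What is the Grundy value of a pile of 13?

0

Compute g(0), g(1), … for moves {3, 8}:
k:     0  1  2  3  4  5  6  7  8  9 10 11 12 13
g(k):  0  0  0  1  1  1  0  0  2  1  1  0  0  0
So g(13) = 0.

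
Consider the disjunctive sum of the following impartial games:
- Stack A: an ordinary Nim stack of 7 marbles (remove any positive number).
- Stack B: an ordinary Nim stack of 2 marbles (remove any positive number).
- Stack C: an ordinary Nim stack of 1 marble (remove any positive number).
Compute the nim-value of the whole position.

4

Stack A is a plain Nim stack of size 7, so its Grundy value is 7.
Stack B is a plain Nim stack of size 2, so its Grundy value is 2.
Stack C is a plain Nim stack of size 1, so its Grundy value is 1.
By the Sprague-Grundy theorem, the Grundy value of a sum of independent games is the XOR of the component values.
Combined value = 7 ⊕ 2 ⊕ 1 = 4.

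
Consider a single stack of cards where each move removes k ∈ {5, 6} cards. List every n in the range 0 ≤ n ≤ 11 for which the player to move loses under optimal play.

0, 1, 2, 3, 4, 11

Build the Grundy sequence with g(k) = mex{g(k−s) : s ∈ {5, 6}, s ≤ k}:
k:     0  1  2  3  4  5  6  7  8  9 10 11
g(k):  0  0  0  0  0  1  1  1  1  1  2  0
The P-positions (g = 0) in 0..11 are 0, 1, 2, 3, 4, 11.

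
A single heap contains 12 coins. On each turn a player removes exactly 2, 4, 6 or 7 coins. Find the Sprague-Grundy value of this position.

1

Grundy values for subtraction set {2, 4, 6, 7}:
k:     0  1  2  3  4  5  6  7  8  9 10 11 12
g(k):  0  0  1  1  2  2  3  3  4  0  0  1  1
So g(12) = 1.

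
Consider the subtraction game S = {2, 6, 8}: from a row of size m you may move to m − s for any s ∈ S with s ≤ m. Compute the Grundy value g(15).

0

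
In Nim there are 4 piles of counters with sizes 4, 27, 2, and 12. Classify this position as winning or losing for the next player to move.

Nim-sum: 4 ⊕ 27 ⊕ 2 ⊕ 12 = 17.
The nim-sum is 17 ≠ 0, so this is an N-position: the player to move can win.

Winning position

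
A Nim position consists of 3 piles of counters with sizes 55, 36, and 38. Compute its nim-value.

53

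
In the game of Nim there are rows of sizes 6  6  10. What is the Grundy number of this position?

10

Nim-sum: 6 XOR 6 XOR 10 = 10.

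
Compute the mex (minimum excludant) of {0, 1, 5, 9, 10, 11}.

The values 0, 1 are all present; 2 is the first non-negative integer missing from the set.

2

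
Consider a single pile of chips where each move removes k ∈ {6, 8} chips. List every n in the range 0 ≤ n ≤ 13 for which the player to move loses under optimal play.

0, 1, 2, 3, 4, 5

Build the Grundy sequence with g(k) = mex{g(k−s) : s ∈ {6, 8}, s ≤ k}:
k:     0  1  2  3  4  5  6  7  8  9 10 11 12 13
g(k):  0  0  0  0  0  0  1  1  1  1  1  1  2  2
The P-positions (g = 0) in 0..13 are 0, 1, 2, 3, 4, 5.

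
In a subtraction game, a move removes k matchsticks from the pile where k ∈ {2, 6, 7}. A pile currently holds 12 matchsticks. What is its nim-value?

Build the Grundy sequence with g(k) = mex{g(k−s) : s ∈ {2, 6, 7}, s ≤ k}:
g(0) = mex{} = 0
g(1) = mex{} = 0
g(2) = mex{0} = 1
g(3) = mex{0} = 1
g(4) = mex{1} = 0
g(5) = mex{1} = 0
g(6) = mex{0} = 1
g(7) = mex{0} = 1
g(8) = mex{0,1} = 2
g(9) = mex{1} = 0
g(10) = mex{0,1,2} = 3
g(11) = mex{0} = 1
g(12) = mex{0,1,3} = 2
So g(12) = 2.

2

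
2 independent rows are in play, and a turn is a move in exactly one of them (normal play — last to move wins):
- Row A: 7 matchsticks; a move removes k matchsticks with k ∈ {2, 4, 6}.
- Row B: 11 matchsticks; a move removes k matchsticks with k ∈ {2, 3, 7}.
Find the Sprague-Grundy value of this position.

For row A, compute g(0), g(1), … with moves {2, 4, 6}:
k:     0  1  2  3  4  5  6  7
g(k):  0  0  1  1  2  2  3  3
So g(7) = 3.
Build the Grundy sequence for row B with g(k) = mex{g(k−s) : s ∈ {2, 3, 7}, s ≤ k}:
g(0) = mex{} = 0
g(1) = mex{} = 0
g(2) = mex{0} = 1
g(3) = mex{0} = 1
g(4) = mex{0,1} = 2
g(5) = mex{1} = 0
g(6) = mex{1,2} = 0
g(7) = mex{0,2} = 1
g(8) = mex{0} = 1
g(9) = mex{0,1} = 2
g(10) = mex{1} = 0
g(11) = mex{1,2} = 0
So g(11) = 0.
By the Sprague-Grundy theorem, the Grundy value of a sum of independent games is the XOR of the component values.
Combined value = 3 XOR 0 = 3.

3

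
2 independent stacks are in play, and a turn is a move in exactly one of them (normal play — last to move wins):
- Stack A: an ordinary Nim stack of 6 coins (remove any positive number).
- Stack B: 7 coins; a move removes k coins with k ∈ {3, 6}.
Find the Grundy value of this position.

4

Stack A is a plain Nim stack of size 6, so its Grundy value is 6.
Grundy values for stack B (subtraction set {3, 6}):
g(0) = mex{} = 0
g(1) = mex{} = 0
g(2) = mex{} = 0
g(3) = mex{0} = 1
g(4) = mex{0} = 1
g(5) = mex{0} = 1
g(6) = mex{0,1} = 2
g(7) = mex{0,1} = 2
So g(7) = 2.
By the Sprague-Grundy theorem, the Grundy value of a sum of independent games is the XOR of the component values.
Combined value = 6 XOR 2 = 4.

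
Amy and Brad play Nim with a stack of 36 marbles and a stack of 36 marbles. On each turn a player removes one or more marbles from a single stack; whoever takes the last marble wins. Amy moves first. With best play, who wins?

Write each in binary and XOR column by column:
  100100  (36)
  100100  (36)
  ------
  000000  (0)
The nim-sum is 0, so this is a P-position: the player to move is in a losing position under optimal play; Amy is about to move from it and so loses — Brad wins.

Brad wins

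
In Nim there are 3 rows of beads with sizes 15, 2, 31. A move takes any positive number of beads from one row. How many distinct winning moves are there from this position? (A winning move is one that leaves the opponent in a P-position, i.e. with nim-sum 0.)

In binary:
  01111  (15)
  00010  (2)
  11111  (31)
  -----
  10010  (18)
The overall nim-sum is X = 18. A row of size p has a winning move iff p XOR X < p (reduce it to p XOR X).
  15: 15 XOR 18 = 29 ≥ 15 — no move.
  2: 2 XOR 18 = 16 ≥ 2 — no move.
  31: 31 XOR 18 = 13 < 31 — winning move (to 13).
That gives 1 winning move.

1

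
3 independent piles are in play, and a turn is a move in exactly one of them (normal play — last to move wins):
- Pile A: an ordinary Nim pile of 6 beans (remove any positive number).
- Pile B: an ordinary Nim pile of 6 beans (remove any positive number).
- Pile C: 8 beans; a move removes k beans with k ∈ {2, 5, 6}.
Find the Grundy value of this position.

Pile A is a plain Nim pile of size 6, so its Grundy value is 6.
Pile B is a plain Nim pile of size 6, so its Grundy value is 6.
Build the Grundy sequence for pile C with g(k) = mex{g(k−s) : s ∈ {2, 5, 6}, s ≤ k}:
g(0) = mex{} = 0
g(1) = mex{} = 0
g(2) = mex{0} = 1
g(3) = mex{0} = 1
g(4) = mex{1} = 0
g(5) = mex{0,1} = 2
g(6) = mex{0} = 1
g(7) = mex{0,1,2} = 3
g(8) = mex{1} = 0
So g(8) = 0.
The value of a disjunctive sum is the nim-sum of the parts.
Combined value = 6 XOR 6 XOR 0 = 0.

0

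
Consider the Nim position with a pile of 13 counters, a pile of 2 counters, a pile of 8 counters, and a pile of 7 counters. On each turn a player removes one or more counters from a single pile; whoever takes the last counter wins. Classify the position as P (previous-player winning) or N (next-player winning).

Nim-sum: 13 ^ 2 ^ 8 ^ 7 = 0.
The nim-sum is 0, so this is a P-position: the player to move is in a losing position under optimal play.

P-position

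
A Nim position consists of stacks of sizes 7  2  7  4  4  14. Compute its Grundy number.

12

Bitwise XOR of the heap sizes:
  0111  (7)
  0010  (2)
  0111  (7)
  0100  (4)
  0100  (4)
  1110  (14)
  ----
  1100  (12)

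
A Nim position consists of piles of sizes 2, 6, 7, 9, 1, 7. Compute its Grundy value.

12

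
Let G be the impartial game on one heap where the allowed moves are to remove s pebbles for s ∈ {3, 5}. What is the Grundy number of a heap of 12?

1

Grundy values for subtraction set {3, 5}:
k:     0  1  2  3  4  5  6  7  8  9 10 11 12
g(k):  0  0  0  1  1  1  2  2  0  0  0  1  1
So g(12) = 1.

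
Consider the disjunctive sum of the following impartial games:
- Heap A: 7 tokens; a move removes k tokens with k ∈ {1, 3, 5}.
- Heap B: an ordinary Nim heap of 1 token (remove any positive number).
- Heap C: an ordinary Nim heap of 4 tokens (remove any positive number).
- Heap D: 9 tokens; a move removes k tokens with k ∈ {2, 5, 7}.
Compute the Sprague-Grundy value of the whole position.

For heap A, compute g(0), g(1), … with moves {1, 3, 5}:
g(0) = mex{} = 0
g(1) = mex{0} = 1
g(2) = mex{1} = 0
g(3) = mex{0} = 1
g(4) = mex{1} = 0
g(5) = mex{0} = 1
g(6) = mex{1} = 0
g(7) = mex{0} = 1
So g(7) = 1.
Heap B is a plain Nim heap of size 1, so its Grundy value is 1.
Heap C is a plain Nim heap of size 4, so its Grundy value is 4.
Grundy values for heap D (subtraction set {2, 5, 7}):
k:     0  1  2  3  4  5  6  7  8  9
g(k):  0  0  1  1  0  2  1  3  2  2
So g(9) = 2.
The value of a disjunctive sum is the nim-sum of the parts.
Combined value = 1 ⊕ 1 ⊕ 4 ⊕ 2 = 6.

6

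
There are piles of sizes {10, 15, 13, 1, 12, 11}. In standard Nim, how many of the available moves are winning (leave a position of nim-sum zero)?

Nim-sum: 10 XOR 15 XOR 13 XOR 1 XOR 12 XOR 11 = 14.
The overall nim-sum is X = 14. A pile of size p has a winning move iff p XOR X < p (reduce it to p XOR X).
  10: 10 XOR 14 = 4 < 10 — winning move (to 4).
  15: 15 XOR 14 = 1 < 15 — winning move (to 1).
  13: 13 XOR 14 = 3 < 13 — winning move (to 3).
  1: 1 XOR 14 = 15 ≥ 1 — no move.
  12: 12 XOR 14 = 2 < 12 — winning move (to 2).
  11: 11 XOR 14 = 5 < 11 — winning move (to 5).
That gives 5 winning moves.

5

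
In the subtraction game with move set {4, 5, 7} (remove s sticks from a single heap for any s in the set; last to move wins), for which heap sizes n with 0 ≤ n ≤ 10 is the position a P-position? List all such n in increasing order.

Build the Grundy sequence with g(k) = mex{g(k−s) : s ∈ {4, 5, 7}, s ≤ k}:
k:     0  1  2  3  4  5  6  7  8  9 10
g(k):  0  0  0  0  1  1  1  1  2  2  2
The P-positions (g = 0) in 0..10 are 0, 1, 2, 3.

0, 1, 2, 3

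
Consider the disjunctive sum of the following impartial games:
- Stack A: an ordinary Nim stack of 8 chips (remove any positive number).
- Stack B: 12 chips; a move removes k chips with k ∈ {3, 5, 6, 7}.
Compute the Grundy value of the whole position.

8

Stack A is a plain Nim stack of size 8, so its Grundy value is 8.
Build the Grundy sequence for stack B with g(k) = mex{g(k−s) : s ∈ {3, 5, 6, 7}, s ≤ k}:
g(0) = mex{} = 0
g(1) = mex{} = 0
g(2) = mex{} = 0
g(3) = mex{0} = 1
g(4) = mex{0} = 1
g(5) = mex{0} = 1
g(6) = mex{0,1} = 2
g(7) = mex{0,1} = 2
g(8) = mex{0,1} = 2
g(9) = mex{0,1,2} = 3
g(10) = mex{1,2} = 0
g(11) = mex{1,2} = 0
g(12) = mex{1,2,3} = 0
So g(12) = 0.
By the Sprague-Grundy theorem, the Grundy value of a sum of independent games is the XOR of the component values.
Combined value = 8 XOR 0 = 8.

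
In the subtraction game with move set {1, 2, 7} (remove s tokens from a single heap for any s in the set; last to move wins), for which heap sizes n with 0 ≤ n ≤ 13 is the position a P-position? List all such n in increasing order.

0, 3, 6, 9, 12

Build the Grundy sequence with g(k) = mex{g(k−s) : s ∈ {1, 2, 7}, s ≤ k}:
k:     0  1  2  3  4  5  6  7  8  9 10 11 12 13
g(k):  0  1  2  0  1  2  0  1  2  0  1  2  0  1
The P-positions (g = 0) in 0..13 are 0, 3, 6, 9, 12.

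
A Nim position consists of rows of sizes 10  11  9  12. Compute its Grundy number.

4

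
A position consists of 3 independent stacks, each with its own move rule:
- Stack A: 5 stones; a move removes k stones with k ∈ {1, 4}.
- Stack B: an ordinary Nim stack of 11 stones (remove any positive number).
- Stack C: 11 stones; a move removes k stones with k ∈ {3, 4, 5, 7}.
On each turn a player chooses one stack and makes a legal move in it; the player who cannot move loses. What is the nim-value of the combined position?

Build the Grundy sequence for stack A with g(k) = mex{g(k−s) : s ∈ {1, 4}, s ≤ k}:
k:     0  1  2  3  4  5
g(k):  0  1  0  1  2  0
So g(5) = 0.
Stack B is a plain Nim stack of size 11, so its Grundy value is 11.
For stack C, compute g(0), g(1), … with moves {3, 4, 5, 7}:
g(0) = mex{} = 0
g(1) = mex{} = 0
g(2) = mex{} = 0
g(3) = mex{0} = 1
g(4) = mex{0} = 1
g(5) = mex{0} = 1
g(6) = mex{0,1} = 2
g(7) = mex{0,1} = 2
g(8) = mex{0,1} = 2
g(9) = mex{0,1,2} = 3
g(10) = mex{1,2} = 0
g(11) = mex{1,2} = 0
So g(11) = 0.
By the Sprague-Grundy theorem, the Grundy value of a sum of independent games is the XOR of the component values.
Combined value = 0 XOR 11 XOR 0 = 11.

11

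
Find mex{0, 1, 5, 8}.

The values 0, 1 are all present; 2 is the first non-negative integer missing from the set.

2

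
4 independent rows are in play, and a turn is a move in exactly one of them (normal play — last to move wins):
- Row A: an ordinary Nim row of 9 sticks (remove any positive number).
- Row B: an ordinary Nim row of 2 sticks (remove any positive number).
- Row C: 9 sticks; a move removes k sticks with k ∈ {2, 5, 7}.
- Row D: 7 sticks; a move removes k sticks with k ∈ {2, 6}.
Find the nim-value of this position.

8

Row A is a plain Nim row of size 9, so its Grundy value is 9.
Row B is a plain Nim row of size 2, so its Grundy value is 2.
Build the Grundy sequence for row C with g(k) = mex{g(k−s) : s ∈ {2, 5, 7}, s ≤ k}:
g(0) = mex{} = 0
g(1) = mex{} = 0
g(2) = mex{0} = 1
g(3) = mex{0} = 1
g(4) = mex{1} = 0
g(5) = mex{0,1} = 2
g(6) = mex{0} = 1
g(7) = mex{0,1,2} = 3
g(8) = mex{0,1} = 2
g(9) = mex{0,1,3} = 2
So g(9) = 2.
Build the Grundy sequence for row D with g(k) = mex{g(k−s) : s ∈ {2, 6}, s ≤ k}:
g(0) = mex{} = 0
g(1) = mex{} = 0
g(2) = mex{0} = 1
g(3) = mex{0} = 1
g(4) = mex{1} = 0
g(5) = mex{1} = 0
g(6) = mex{0} = 1
g(7) = mex{0} = 1
So g(7) = 1.
The value of a disjunctive sum is the nim-sum of the parts.
Combined value = 9 XOR 2 XOR 2 XOR 1 = 8.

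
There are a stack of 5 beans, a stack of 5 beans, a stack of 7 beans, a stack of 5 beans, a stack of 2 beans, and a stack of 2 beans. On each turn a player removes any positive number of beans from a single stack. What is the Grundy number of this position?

Compute the nim-sum pairwise:
5 ^ 5 = 0
0 ^ 7 = 7
7 ^ 5 = 2
2 ^ 2 = 0
0 ^ 2 = 2

2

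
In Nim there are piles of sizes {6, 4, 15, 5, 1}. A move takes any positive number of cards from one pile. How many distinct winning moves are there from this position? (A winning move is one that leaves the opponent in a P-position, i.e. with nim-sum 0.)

Write each in binary and XOR column by column:
  0110  (6)
  0100  (4)
  1111  (15)
  0101  (5)
  0001  (1)
  ----
  1001  (9)
The overall nim-sum is X = 9. A pile of size p has a winning move iff p XOR X < p (reduce it to p XOR X).
  6: 6 XOR 9 = 15 ≥ 6 — no move.
  4: 4 XOR 9 = 13 ≥ 4 — no move.
  15: 15 XOR 9 = 6 < 15 — winning move (to 6).
  5: 5 XOR 9 = 12 ≥ 5 — no move.
  1: 1 XOR 9 = 8 ≥ 1 — no move.
That gives 1 winning move.

1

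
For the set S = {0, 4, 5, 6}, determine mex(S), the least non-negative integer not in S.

0 is in the set but 1 is not, so the mex is 1.

1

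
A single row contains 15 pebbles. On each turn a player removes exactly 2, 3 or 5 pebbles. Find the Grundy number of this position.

0

Compute g(0), g(1), … for moves {2, 3, 5}:
k:     0  1  2  3  4  5  6  7  8  9 10 11 12 13 14 15
g(k):  0  0  1  1  2  2  3  0  0  1  1  2  2  3  0  0
So g(15) = 0.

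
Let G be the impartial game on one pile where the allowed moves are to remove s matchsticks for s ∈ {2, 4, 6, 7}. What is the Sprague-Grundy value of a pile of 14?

Build the Grundy sequence with g(k) = mex{g(k−s) : s ∈ {2, 4, 6, 7}, s ≤ k}:
k:     0  1  2  3  4  5  6  7  8  9 10 11 12 13 14
g(k):  0  0  1  1  2  2  3  3  4  0  0  1  1  2  2
So g(14) = 2.

2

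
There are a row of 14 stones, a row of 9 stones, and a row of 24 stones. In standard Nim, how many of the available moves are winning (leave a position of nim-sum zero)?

1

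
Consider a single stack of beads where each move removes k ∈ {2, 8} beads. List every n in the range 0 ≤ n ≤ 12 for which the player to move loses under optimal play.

Build the Grundy sequence with g(k) = mex{g(k−s) : s ∈ {2, 8}, s ≤ k}:
g(0) = mex{} = 0
g(1) = mex{} = 0
g(2) = mex{0} = 1
g(3) = mex{0} = 1
g(4) = mex{1} = 0
g(5) = mex{1} = 0
g(6) = mex{0} = 1
g(7) = mex{0} = 1
g(8) = mex{0,1} = 2
g(9) = mex{0,1} = 2
g(10) = mex{1,2} = 0
g(11) = mex{1,2} = 0
g(12) = mex{0} = 1
The P-positions (g = 0) in 0..12 are 0, 1, 4, 5, 10, 11.

0, 1, 4, 5, 10, 11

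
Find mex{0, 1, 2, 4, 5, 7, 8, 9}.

3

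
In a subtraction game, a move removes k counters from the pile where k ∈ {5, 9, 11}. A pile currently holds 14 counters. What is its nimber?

2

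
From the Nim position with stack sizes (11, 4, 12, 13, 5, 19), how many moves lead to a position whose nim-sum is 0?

Write each in binary and XOR column by column:
  01011  (11)
  00100  (4)
  01100  (12)
  01101  (13)
  00101  (5)
  10011  (19)
  -----
  11000  (24)
The overall nim-sum is X = 24. A stack of size p has a winning move iff p XOR X < p (reduce it to p XOR X).
  11: 11 XOR 24 = 19 ≥ 11 — no move.
  4: 4 XOR 24 = 28 ≥ 4 — no move.
  12: 12 XOR 24 = 20 ≥ 12 — no move.
  13: 13 XOR 24 = 21 ≥ 13 — no move.
  5: 5 XOR 24 = 29 ≥ 5 — no move.
  19: 19 XOR 24 = 11 < 19 — winning move (to 11).
That gives 1 winning move.

1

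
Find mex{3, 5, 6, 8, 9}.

0

0 is not in the set, so the mex is 0.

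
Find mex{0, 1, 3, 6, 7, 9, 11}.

2

The values 0, 1 are all present; 2 is the first non-negative integer missing from the set.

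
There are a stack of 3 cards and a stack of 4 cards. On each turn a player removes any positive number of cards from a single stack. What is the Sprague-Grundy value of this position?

In binary:
  011  (3)
  100  (4)
  ---
  111  (7)

7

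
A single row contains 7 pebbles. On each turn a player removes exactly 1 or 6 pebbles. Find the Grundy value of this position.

Compute g(0), g(1), … for moves {1, 6}:
k:     0  1  2  3  4  5  6  7
g(k):  0  1  0  1  0  1  2  0
So g(7) = 0.

0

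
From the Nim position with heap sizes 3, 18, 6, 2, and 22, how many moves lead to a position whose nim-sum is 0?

Bitwise XOR of the heap sizes:
  00011  (3)
  10010  (18)
  00110  (6)
  00010  (2)
  10110  (22)
  -----
  00011  (3)
The overall nim-sum is X = 3. A heap of size p has a winning move iff p XOR X < p (reduce it to p XOR X).
  3: 3 XOR 3 = 0 < 3 — winning move (to 0).
  18: 18 XOR 3 = 17 < 18 — winning move (to 17).
  6: 6 XOR 3 = 5 < 6 — winning move (to 5).
  2: 2 XOR 3 = 1 < 2 — winning move (to 1).
  22: 22 XOR 3 = 21 < 22 — winning move (to 21).
That gives 5 winning moves.

5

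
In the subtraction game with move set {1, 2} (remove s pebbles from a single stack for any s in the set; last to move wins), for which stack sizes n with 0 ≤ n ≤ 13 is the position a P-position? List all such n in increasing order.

Grundy values for subtraction set {1, 2}:
k:     0  1  2  3  4  5  6  7  8  9 10 11 12 13
g(k):  0  1  2  0  1  2  0  1  2  0  1  2  0  1
The P-positions (g = 0) in 0..13 are 0, 3, 6, 9, 12.

0, 3, 6, 9, 12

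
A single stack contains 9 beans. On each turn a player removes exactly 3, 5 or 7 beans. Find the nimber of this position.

Compute g(0), g(1), … for moves {3, 5, 7}:
k:     0  1  2  3  4  5  6  7  8  9
g(k):  0  0  0  1  1  1  2  2  2  3
So g(9) = 3.

3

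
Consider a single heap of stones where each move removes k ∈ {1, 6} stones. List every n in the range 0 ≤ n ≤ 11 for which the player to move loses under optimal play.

0, 2, 4, 7, 9, 11

Compute g(0), g(1), … for moves {1, 6}:
k:     0  1  2  3  4  5  6  7  8  9 10 11
g(k):  0  1  0  1  0  1  2  0  1  0  1  0
The P-positions (g = 0) in 0..11 are 0, 2, 4, 7, 9, 11.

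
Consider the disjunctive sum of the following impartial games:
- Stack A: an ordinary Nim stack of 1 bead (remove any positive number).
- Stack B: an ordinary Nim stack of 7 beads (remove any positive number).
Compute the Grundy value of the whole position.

Stack A is a plain Nim stack of size 1, so its Grundy value is 1.
Stack B is a plain Nim stack of size 7, so its Grundy value is 7.
The value of a disjunctive sum is the nim-sum of the parts.
Combined value = 1 ⊕ 7 = 6.

6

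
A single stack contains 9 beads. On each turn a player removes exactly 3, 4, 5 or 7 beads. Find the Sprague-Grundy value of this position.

3

Build the Grundy sequence with g(k) = mex{g(k−s) : s ∈ {3, 4, 5, 7}, s ≤ k}:
k:     0  1  2  3  4  5  6  7  8  9
g(k):  0  0  0  1  1  1  2  2  2  3
So g(9) = 3.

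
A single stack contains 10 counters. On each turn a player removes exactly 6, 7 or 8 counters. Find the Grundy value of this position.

1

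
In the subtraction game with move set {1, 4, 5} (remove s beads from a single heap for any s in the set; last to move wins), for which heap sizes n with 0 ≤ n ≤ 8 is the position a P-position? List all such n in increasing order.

Grundy values for subtraction set {1, 4, 5}:
k:     0  1  2  3  4  5  6  7  8
g(k):  0  1  0  1  2  3  2  3  0
The P-positions (g = 0) in 0..8 are 0, 2, 8.

0, 2, 8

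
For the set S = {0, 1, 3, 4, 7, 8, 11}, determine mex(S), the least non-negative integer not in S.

2

The values 0, 1 are all present; 2 is the first non-negative integer missing from the set.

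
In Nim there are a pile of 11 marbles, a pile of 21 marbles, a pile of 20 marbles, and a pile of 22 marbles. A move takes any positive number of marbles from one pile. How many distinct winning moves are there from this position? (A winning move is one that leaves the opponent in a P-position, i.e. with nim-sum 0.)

3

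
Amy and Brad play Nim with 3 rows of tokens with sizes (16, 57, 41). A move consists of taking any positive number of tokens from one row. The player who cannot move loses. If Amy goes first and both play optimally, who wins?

Write each in binary and XOR column by column:
  010000  (16)
  111001  (57)
  101001  (41)
  ------
  000000  (0)
The nim-sum is 0, so this is a P-position: the player to move is in a losing position under optimal play; Amy is about to move from it and so loses — Brad wins.

Brad wins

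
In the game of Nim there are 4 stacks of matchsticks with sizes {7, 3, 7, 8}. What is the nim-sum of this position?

11

Compute the nim-sum pairwise:
7 ⊕ 3 = 4
4 ⊕ 7 = 3
3 ⊕ 8 = 11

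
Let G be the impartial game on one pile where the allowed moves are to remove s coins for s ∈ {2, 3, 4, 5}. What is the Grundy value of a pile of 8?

Build the Grundy sequence with g(k) = mex{g(k−s) : s ∈ {2, 3, 4, 5}, s ≤ k}:
g(0) = mex{} = 0
g(1) = mex{} = 0
g(2) = mex{0} = 1
g(3) = mex{0} = 1
g(4) = mex{0,1} = 2
g(5) = mex{0,1} = 2
g(6) = mex{0,1,2} = 3
g(7) = mex{1,2} = 0
g(8) = mex{1,2,3} = 0
So g(8) = 0.

0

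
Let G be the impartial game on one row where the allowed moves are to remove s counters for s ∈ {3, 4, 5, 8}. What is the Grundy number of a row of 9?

Build the Grundy sequence with g(k) = mex{g(k−s) : s ∈ {3, 4, 5, 8}, s ≤ k}:
k:     0  1  2  3  4  5  6  7  8  9
g(k):  0  0  0  1  1  1  2  2  2  3
So g(9) = 3.

3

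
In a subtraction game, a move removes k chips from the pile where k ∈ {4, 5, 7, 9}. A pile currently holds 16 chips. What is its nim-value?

0

Build the Grundy sequence with g(k) = mex{g(k−s) : s ∈ {4, 5, 7, 9}, s ≤ k}:
k:     0  1  2  3  4  5  6  7  8  9 10 11 12 13 14 15 16
g(k):  0  0  0  0  1  1  1  1  2  2  2  2  3  0  0  0  0
So g(16) = 0.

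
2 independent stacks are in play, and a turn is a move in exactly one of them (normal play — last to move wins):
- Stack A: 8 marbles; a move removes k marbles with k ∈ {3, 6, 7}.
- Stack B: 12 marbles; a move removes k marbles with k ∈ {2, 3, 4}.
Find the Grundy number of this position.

2

Build the Grundy sequence for stack A with g(k) = mex{g(k−s) : s ∈ {3, 6, 7}, s ≤ k}:
k:     0  1  2  3  4  5  6  7  8
g(k):  0  0  0  1  1  1  2  2  2
So g(8) = 2.
Grundy values for stack B (subtraction set {2, 3, 4}):
g(0) = mex{} = 0
g(1) = mex{} = 0
g(2) = mex{0} = 1
g(3) = mex{0} = 1
g(4) = mex{0,1} = 2
g(5) = mex{0,1} = 2
g(6) = mex{1,2} = 0
g(7) = mex{1,2} = 0
g(8) = mex{0,2} = 1
g(9) = mex{0,2} = 1
g(10) = mex{0,1} = 2
g(11) = mex{0,1} = 2
g(12) = mex{1,2} = 0
So g(12) = 0.
By the Sprague-Grundy theorem, the Grundy value of a sum of independent games is the XOR of the component values.
Combined value = 2 ⊕ 0 = 2.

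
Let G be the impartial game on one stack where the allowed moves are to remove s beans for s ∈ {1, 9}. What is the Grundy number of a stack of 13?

Grundy values for subtraction set {1, 9}:
k:     0  1  2  3  4  5  6  7  8  9 10 11 12 13
g(k):  0  1  0  1  0  1  0  1  0  1  0  1  0  1
So g(13) = 1.

1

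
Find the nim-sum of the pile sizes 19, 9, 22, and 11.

Compute the nim-sum pairwise:
19 XOR 9 = 26
26 XOR 22 = 12
12 XOR 11 = 7

7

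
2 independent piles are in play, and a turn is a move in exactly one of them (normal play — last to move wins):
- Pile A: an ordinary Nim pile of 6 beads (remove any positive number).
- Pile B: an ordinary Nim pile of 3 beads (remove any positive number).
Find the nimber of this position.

Pile A is a plain Nim pile of size 6, so its Grundy value is 6.
Pile B is a plain Nim pile of size 3, so its Grundy value is 3.
The value of a disjunctive sum is the nim-sum of the parts.
Combined value = 6 ⊕ 3 = 5.

5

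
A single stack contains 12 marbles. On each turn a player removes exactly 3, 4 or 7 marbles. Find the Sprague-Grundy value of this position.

Grundy values for subtraction set {3, 4, 7}:
k:     0  1  2  3  4  5  6  7  8  9 10 11 12
g(k):  0  0  0  1  1  1  2  2  2  3  0  0  0
So g(12) = 0.

0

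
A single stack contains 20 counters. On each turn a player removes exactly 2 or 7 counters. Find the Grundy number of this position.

1

Grundy values for subtraction set {2, 7}:
k:     0  1  2  3  4  5  6  7  8  9 10 11 12 13 14 15 16 17 18 19 20
g(k):  0  0  1  1  0  0  1  1  2  0  0  1  1  0  0  1  1  2  0  0  1
So g(20) = 1.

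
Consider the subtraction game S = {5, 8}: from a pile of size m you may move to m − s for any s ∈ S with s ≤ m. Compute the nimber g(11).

2

Grundy values for subtraction set {5, 8}:
g(0) = mex{} = 0
g(1) = mex{} = 0
g(2) = mex{} = 0
g(3) = mex{} = 0
g(4) = mex{} = 0
g(5) = mex{0} = 1
g(6) = mex{0} = 1
g(7) = mex{0} = 1
g(8) = mex{0} = 1
g(9) = mex{0} = 1
g(10) = mex{0,1} = 2
g(11) = mex{0,1} = 2
So g(11) = 2.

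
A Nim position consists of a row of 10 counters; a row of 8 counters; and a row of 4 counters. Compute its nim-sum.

6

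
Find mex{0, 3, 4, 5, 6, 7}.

0 is in the set but 1 is not, so the mex is 1.

1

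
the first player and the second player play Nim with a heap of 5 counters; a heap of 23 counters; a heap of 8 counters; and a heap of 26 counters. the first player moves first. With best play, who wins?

the second player wins

Compute the nim-sum pairwise:
5 ^ 23 = 18
18 ^ 8 = 26
26 ^ 26 = 0
The nim-sum is 0, so this is a P-position: the player to move is in a losing position under optimal play; the first player is about to move from it and so loses — the second player wins.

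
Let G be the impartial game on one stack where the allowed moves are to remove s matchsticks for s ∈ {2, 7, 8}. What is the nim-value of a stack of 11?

3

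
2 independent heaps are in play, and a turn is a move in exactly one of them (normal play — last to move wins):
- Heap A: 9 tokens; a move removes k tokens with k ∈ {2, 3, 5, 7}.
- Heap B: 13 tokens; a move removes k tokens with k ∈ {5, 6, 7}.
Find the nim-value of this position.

0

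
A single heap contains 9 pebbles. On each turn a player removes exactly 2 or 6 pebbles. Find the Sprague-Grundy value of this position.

Build the Grundy sequence with g(k) = mex{g(k−s) : s ∈ {2, 6}, s ≤ k}:
g(0) = mex{} = 0
g(1) = mex{} = 0
g(2) = mex{0} = 1
g(3) = mex{0} = 1
g(4) = mex{1} = 0
g(5) = mex{1} = 0
g(6) = mex{0} = 1
g(7) = mex{0} = 1
g(8) = mex{1} = 0
g(9) = mex{1} = 0
So g(9) = 0.

0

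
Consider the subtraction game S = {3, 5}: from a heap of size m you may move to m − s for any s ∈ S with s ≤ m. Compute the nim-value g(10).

0

Build the Grundy sequence with g(k) = mex{g(k−s) : s ∈ {3, 5}, s ≤ k}:
k:     0  1  2  3  4  5  6  7  8  9 10
g(k):  0  0  0  1  1  1  2  2  0  0  0
So g(10) = 0.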